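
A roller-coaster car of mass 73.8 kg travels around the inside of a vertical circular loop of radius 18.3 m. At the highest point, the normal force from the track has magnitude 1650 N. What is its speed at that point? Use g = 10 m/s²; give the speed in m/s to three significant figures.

24.3 m/s

At the top, N + mg = mv²/r, so v = √(r(N/m + g)) = √(18.3 × (1650/73.8 + 10.0)) = √(18.3 × 32.36) = √592.1 = 24.33 m/s.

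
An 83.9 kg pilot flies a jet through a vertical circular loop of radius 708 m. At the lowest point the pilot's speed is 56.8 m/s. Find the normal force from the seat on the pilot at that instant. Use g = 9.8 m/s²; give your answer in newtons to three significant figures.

At the lowest point, N points up (toward the centre) and the weight mg points down (away from the centre), so the net inward force is N − mg = mv²/r.
N = m(v²/r + g) = 83.9 × ((56.8)²/708 + 9.8) = 83.9 × (4.557 + 9.8) = 83.9 × 14.36 = 1205 N.

1200 N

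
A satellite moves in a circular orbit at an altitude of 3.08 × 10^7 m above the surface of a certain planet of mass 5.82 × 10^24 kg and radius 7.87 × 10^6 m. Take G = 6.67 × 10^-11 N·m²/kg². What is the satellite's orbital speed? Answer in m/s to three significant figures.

Orbital radius r = R + h = 7.87 × 10^6 + 3.08 × 10^7 = 3.867 × 10^7 m.
Gravity supplies the centripetal force: G M m / r² = m v² / r, so v = √(GM/r).
v = √(6.67 × 10^-11 × 5.82 × 10^24 / 3.867 × 10^7) = √(1.004 × 10^7) = 3168 m/s.

3170 m/s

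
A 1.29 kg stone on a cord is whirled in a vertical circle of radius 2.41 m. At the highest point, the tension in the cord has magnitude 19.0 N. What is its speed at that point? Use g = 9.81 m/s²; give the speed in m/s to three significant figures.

At the top, T + mg = mv²/r, so v = √(r(T/m + g)) = √(2.41 × (19.0/1.29 + 9.81)) = √(2.41 × 24.54) = √59.14 = 7.690 m/s.

7.69 m/s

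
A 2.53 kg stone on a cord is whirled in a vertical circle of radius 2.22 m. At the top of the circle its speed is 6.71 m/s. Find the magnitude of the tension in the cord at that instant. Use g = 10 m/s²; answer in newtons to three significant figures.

At the top, both T and the weight mg point inward (toward the centre), so T + mg = mv²/r.
T = m(v²/r − g) = 2.53 × ((6.71)²/2.22 − 10.0) = 2.53 × (20.28 − 10.0) = 2.53 × 10.28 = 26.01 N.

26.0 N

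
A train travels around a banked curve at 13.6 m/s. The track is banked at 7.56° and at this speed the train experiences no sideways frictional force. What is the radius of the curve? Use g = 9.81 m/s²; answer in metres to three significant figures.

142 m

Frictionless banking: tanθ = v²/(rg), so r = v²/(g tanθ).
r = (13.6)²/(9.81 × tan 7.56°) = 185.0/(9.81 × 0.1327) = 185.0/1.302 = 142.1 m.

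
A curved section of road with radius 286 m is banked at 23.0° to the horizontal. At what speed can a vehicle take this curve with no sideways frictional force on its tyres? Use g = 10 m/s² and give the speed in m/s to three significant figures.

On a frictionless banked curve, N sinθ = mv²/r and N cosθ = mg, so tanθ = v²/(rg).
v = √(r g tanθ) = √(286 × 10.0 × tan 23.0°) = √(286 × 10.0 × 0.4245) = √1214 = 34.84 m/s.

34.8 m/s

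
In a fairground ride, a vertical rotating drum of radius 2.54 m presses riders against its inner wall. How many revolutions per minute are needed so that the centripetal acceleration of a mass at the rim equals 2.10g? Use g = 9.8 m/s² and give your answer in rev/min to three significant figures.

27.2 rev/min

Require ω²r = 2.10g, so ω = √(2.10 × 9.8/2.54) = 2.846 rad/s.
In rev/min: ω × 60/(2π) = 2.846 × 60/(2π) = 27.18 rev/min.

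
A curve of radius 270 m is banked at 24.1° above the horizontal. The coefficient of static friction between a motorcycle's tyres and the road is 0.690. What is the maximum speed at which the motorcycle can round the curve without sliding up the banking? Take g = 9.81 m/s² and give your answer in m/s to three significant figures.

At the maximum speed, friction acts down the slope at its limiting value f = μN. Radially (horizontal, toward centre): N sinθ + μN cosθ = mv²/r. Vertically: N cosθ − μN sinθ = mg.
Dividing: v² = r g (sinθ + μcosθ)/(cosθ − μsinθ).
sinθ + μcosθ = 0.4083 + 0.690×0.9128 = 1.038; cosθ − μsinθ = 0.9128 − 0.690×0.4083 = 0.6311.
v² = 270 × 9.81 × 1.038/0.6311 = 4357 m²/s², so v = 66.01 m/s.

66.0 m/s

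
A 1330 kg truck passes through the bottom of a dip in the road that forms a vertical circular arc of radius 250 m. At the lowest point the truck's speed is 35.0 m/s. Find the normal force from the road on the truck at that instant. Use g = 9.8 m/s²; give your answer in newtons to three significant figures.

At the lowest point, N points up (toward the centre) and the weight mg points down (away from the centre), so the net inward force is N − mg = mv²/r.
N = m(v²/r + g) = 1330 × ((35.0)²/250 + 9.8) = 1330 × (4.900 + 9.8) = 1330 × 14.70 = 19550 N.

19600 N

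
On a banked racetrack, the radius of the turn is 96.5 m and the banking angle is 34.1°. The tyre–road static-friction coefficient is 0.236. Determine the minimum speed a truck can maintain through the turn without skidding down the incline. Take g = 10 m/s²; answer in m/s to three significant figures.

19.2 m/s

At the minimum speed, friction acts up the slope at its limiting value f = μN. Radially (horizontal, toward centre): N sinθ − μN cosθ = mv²/r. Vertically: N cosθ + μN sinθ = mg.
Dividing: v² = r g (sinθ − μcosθ)/(cosθ + μsinθ).
sinθ − μcosθ = 0.5606 − 0.236×0.8281 = 0.3652; cosθ + μsinθ = 0.8281 + 0.236×0.5606 = 0.9604.
v² = 96.5 × 10.0 × 0.3652/0.9604 = 367.0 m²/s², so v = 19.16 m/s.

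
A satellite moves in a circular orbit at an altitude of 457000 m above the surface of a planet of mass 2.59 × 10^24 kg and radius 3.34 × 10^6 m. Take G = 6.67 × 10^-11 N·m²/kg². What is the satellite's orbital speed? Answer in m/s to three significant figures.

Orbital radius r = R + h = 3.34 × 10^6 + 457000 = 3.797 × 10^6 m.
Gravity supplies the centripetal force: G M m / r² = m v² / r, so v = √(GM/r).
v = √(6.67 × 10^-11 × 2.59 × 10^24 / 3.797 × 10^6) = √(4.550 × 10^7) = 6745 m/s.

6750 m/s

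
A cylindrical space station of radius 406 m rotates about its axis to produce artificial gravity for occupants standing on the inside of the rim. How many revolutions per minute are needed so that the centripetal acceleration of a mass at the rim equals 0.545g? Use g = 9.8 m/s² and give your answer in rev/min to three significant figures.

1.10 rev/min

Require ω²r = 0.545g, so ω = √(0.545 × 9.8/406) = 0.1147 rad/s.
In rev/min: ω × 60/(2π) = 0.1147 × 60/(2π) = 1.095 rev/min.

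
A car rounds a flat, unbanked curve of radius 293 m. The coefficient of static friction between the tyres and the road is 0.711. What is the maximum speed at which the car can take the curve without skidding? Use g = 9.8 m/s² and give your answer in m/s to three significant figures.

45.2 m/s

On a flat curve, static friction is the only horizontal force, so it must supply the full centripetal force: μ_s m g = m v²/r.
Mass cancels: v_max = √(μ_s g r) = √(0.711 × 9.8 × 293) = √2042 = 45.18 m/s.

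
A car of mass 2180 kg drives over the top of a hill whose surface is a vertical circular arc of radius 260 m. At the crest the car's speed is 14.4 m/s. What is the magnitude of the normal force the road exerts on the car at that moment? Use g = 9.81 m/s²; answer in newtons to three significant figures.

At the crest the centripetal acceleration points downward (toward the centre of the arc), so mg − N = mv²/r.
N = m(g − v²/r) = 2180 × (9.81 − (14.4)²/260) = 2180 × (9.81 − 0.7975) = 2180 × 9.012 = 19650 N.

19600 N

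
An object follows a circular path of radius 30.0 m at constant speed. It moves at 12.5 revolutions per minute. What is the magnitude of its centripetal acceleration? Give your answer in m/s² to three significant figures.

ω = 12.5 rev/min × 2π/60 = 1.309 rad/s, so v = ωr = 1.309 × 30.0 = 39.27 m/s.
a_c = v²/r = (39.27)²/30.0 = 1542/30.0 = 51.40 m/s².

51.4 m/s²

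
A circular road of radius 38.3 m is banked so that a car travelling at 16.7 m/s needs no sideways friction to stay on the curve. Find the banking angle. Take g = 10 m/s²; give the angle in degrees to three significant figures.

For a frictionless banked turn: horizontally N sinθ = mv²/r and vertically N cosθ = mg.
Dividing: tanθ = v²/(r g) = (16.7)²/(38.3 × 10.0) = 278.9/383.0 = 0.7282.
θ = arctan(0.7282) = 36.06°.

36.1°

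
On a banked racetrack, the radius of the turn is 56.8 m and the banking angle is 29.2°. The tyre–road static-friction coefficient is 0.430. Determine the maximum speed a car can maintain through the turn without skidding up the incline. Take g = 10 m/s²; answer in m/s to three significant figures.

At the maximum speed, friction acts down the slope at its limiting value f = μN. Radially (horizontal, toward centre): N sinθ + μN cosθ = mv²/r. Vertically: N cosθ − μN sinθ = mg.
Dividing: v² = r g (sinθ + μcosθ)/(cosθ − μsinθ).
sinθ + μcosθ = 0.4879 + 0.430×0.8729 = 0.8632; cosθ − μsinθ = 0.8729 − 0.430×0.4879 = 0.6631.
v² = 56.8 × 10.0 × 0.8632/0.6631 = 739.4 m²/s², so v = 27.19 m/s.

27.2 m/s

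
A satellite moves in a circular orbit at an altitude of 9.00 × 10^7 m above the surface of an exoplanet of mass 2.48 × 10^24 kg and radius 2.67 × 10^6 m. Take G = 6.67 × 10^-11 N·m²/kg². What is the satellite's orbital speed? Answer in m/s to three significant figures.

Orbital radius r = R + h = 2.67 × 10^6 + 9.00 × 10^7 = 9.267 × 10^7 m.
Gravity supplies the centripetal force: G M m / r² = m v² / r, so v = √(GM/r).
v = √(6.67 × 10^-11 × 2.48 × 10^24 / 9.267 × 10^7) = √(1.785 × 10^6) = 1336 m/s.

1340 m/s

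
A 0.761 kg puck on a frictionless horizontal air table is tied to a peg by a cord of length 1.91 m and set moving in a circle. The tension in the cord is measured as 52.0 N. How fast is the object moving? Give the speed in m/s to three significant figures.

11.4 m/s

T = m v²/r ⇒ v = √(T r / m) = √(52.0 × 1.91 / 0.761) = √130.5 = 11.42 m/s.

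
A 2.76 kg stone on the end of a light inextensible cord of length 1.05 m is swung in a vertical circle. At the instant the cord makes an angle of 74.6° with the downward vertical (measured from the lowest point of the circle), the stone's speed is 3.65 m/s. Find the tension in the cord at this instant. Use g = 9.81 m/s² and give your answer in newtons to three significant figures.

Take the radial direction toward the centre of the circle as positive. The component of the weight along the string toward the centre is −mg cos φ (φ measured from the bottom), so Newton's second law along the string gives T − mg cos φ = m v²/r.
cos 74.6° = 0.2656, so T = m(v²/r + g cos φ) = 2.76 × ((3.65)²/1.05 + 9.81 × 0.2656) = 2.76 × (12.69 + (2.605)) = 2.76 × 15.29 = 42.21 N.

42.2 N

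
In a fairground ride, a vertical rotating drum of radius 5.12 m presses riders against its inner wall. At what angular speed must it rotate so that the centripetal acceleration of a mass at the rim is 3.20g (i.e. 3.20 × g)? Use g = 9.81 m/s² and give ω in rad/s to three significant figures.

Centripetal acceleration a_c = ω²r. Setting ω²r = 3.20g:
ω = √(3.20g / r) = √(3.20 × 9.81 / 5.12) = √6.131 = 2.476 rad/s.

2.48 rad/s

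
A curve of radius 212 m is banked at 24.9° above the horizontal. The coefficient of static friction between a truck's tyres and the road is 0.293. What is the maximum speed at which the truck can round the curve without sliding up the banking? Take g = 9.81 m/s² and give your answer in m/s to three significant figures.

At the maximum speed, friction acts down the slope at its limiting value f = μN. Radially (horizontal, toward centre): N sinθ + μN cosθ = mv²/r. Vertically: N cosθ − μN sinθ = mg.
Dividing: v² = r g (sinθ + μcosθ)/(cosθ − μsinθ).
sinθ + μcosθ = 0.4210 + 0.293×0.9070 = 0.6868; cosθ − μsinθ = 0.9070 − 0.293×0.4210 = 0.7837.
v² = 212 × 9.81 × 0.6868/0.7837 = 1823 m²/s², so v = 42.69 m/s.

42.7 m/s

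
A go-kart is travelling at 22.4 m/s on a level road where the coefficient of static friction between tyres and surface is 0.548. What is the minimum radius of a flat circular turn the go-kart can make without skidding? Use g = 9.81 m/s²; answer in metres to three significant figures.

At the limit, μ_s m g = m v²/r, so r_min = v²/(μ_s g) = (22.4)²/(0.548 × 9.81) = 501.8/5.376 = 93.34 m.

93.3 m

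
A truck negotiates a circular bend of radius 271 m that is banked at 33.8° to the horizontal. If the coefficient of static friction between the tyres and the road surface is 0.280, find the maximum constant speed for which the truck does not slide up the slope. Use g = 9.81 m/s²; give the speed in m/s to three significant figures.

55.7 m/s

At the maximum speed, friction acts down the slope at its limiting value f = μN. Radially (horizontal, toward centre): N sinθ + μN cosθ = mv²/r. Vertically: N cosθ − μN sinθ = mg.
Dividing: v² = r g (sinθ + μcosθ)/(cosθ − μsinθ).
sinθ + μcosθ = 0.5563 + 0.280×0.8310 = 0.7890; cosθ − μsinθ = 0.8310 − 0.280×0.5563 = 0.6752.
v² = 271 × 9.81 × 0.7890/0.6752 = 3106 m²/s², so v = 55.73 m/s.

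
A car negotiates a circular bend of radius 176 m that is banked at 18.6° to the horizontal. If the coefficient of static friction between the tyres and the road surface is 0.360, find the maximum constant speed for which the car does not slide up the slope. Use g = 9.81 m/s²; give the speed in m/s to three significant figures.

37.0 m/s

At the maximum speed, friction acts down the slope at its limiting value f = μN. Radially (horizontal, toward centre): N sinθ + μN cosθ = mv²/r. Vertically: N cosθ − μN sinθ = mg.
Dividing: v² = r g (sinθ + μcosθ)/(cosθ − μsinθ).
sinθ + μcosθ = 0.3190 + 0.360×0.9478 = 0.6602; cosθ − μsinθ = 0.9478 − 0.360×0.3190 = 0.8329.
v² = 176 × 9.81 × 0.6602/0.8329 = 1368 m²/s², so v = 36.99 m/s.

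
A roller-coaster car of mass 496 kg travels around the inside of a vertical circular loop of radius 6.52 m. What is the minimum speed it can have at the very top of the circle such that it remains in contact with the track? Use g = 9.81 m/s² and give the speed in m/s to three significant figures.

8.00 m/s

At the top, both weight mg and N point toward the centre: N + mg = mv²/r.
At minimum speed N → 0, so mg = mv_min²/r ⇒ v_min = √(g r) = √(9.81 × 6.52) = 7.998 m/s.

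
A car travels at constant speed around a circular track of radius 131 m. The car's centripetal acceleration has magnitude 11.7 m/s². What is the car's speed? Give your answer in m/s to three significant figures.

39.1 m/s

a_c = v²/r ⇒ v = √(a_c · r) = √(11.7 × 131) = √1533 = 39.15 m/s.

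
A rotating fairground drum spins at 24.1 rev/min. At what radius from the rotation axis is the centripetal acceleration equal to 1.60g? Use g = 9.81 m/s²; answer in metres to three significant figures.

2.46 m

ω = 24.1 rev/min × 2π/60 = 2.524 rad/s.
a_c = ω²r = 1.60g ⇒ r = 1.60 × 9.81 / (2.524)² = 15.70/6.369 = 2.464 m.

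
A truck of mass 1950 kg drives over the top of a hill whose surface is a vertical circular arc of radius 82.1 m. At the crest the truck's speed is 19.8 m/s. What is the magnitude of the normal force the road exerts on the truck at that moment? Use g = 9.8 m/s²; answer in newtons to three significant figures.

At the crest the centripetal acceleration points downward (toward the centre of the arc), so mg − N = mv²/r.
N = m(g − v²/r) = 1950 × (9.8 − (19.8)²/82.1) = 1950 × (9.8 − 4.775) = 1950 × 5.025 = 9798 N.

9800 N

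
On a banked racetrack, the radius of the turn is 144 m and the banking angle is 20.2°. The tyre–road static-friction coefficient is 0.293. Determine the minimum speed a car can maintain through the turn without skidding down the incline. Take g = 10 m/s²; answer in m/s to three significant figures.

At the minimum speed, friction acts up the slope at its limiting value f = μN. Radially (horizontal, toward centre): N sinθ − μN cosθ = mv²/r. Vertically: N cosθ + μN sinθ = mg.
Dividing: v² = r g (sinθ − μcosθ)/(cosθ + μsinθ).
sinθ − μcosθ = 0.3453 − 0.293×0.9385 = 0.07032; cosθ + μsinθ = 0.9385 + 0.293×0.3453 = 1.040.
v² = 144 × 10.0 × 0.07032/1.040 = 97.40 m²/s², so v = 9.869 m/s.

9.87 m/s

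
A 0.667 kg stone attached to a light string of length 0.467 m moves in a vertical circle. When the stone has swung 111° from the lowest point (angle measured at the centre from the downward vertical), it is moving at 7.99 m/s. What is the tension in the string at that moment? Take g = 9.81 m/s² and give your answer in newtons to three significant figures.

Take the radial direction toward the centre of the circle as positive. The component of the weight along the string toward the centre is −mg cos φ (φ measured from the bottom), so Newton's second law along the string gives T − mg cos φ = m v²/r.
cos 111° = -0.3584, so T = m(v²/r + g cos φ) = 0.667 × ((7.99)²/0.467 + 9.81 × -0.3584) = 0.667 × (136.7 + (-3.516)) = 0.667 × 133.2 = 88.84 N.

88.8 N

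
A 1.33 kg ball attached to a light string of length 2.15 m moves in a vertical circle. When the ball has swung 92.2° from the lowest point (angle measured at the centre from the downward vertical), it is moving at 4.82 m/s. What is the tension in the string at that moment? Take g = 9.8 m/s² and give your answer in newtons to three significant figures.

Take the radial direction toward the centre of the circle as positive. The component of the weight along the string toward the centre is −mg cos φ (φ measured from the bottom), so Newton's second law along the string gives T − mg cos φ = m v²/r.
cos 92.2° = -0.03839, so T = m(v²/r + g cos φ) = 1.33 × ((4.82)²/2.15 + 9.8 × -0.03839) = 1.33 × (10.81 + (-0.3762)) = 1.33 × 10.43 = 13.87 N.

13.9 N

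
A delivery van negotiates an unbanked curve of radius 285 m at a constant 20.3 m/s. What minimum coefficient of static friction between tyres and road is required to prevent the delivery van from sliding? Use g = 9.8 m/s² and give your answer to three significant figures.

Friction provides the centripetal force: μ_s m g = m v²/r, so μ_s = v²/(g r) = (20.30)²/(9.8 × 285) = 412.1/2793 = 0.1475.

0.148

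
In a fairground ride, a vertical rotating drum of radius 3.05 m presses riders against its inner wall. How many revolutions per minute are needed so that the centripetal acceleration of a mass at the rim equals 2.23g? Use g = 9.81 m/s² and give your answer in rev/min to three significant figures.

25.6 rev/min

Require ω²r = 2.23g, so ω = √(2.23 × 9.81/3.05) = 2.678 rad/s.
In rev/min: ω × 60/(2π) = 2.678 × 60/(2π) = 25.57 rev/min.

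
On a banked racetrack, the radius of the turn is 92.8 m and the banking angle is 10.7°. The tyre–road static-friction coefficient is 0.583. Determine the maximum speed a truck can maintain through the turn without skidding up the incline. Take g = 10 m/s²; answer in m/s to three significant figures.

28.4 m/s

At the maximum speed, friction acts down the slope at its limiting value f = μN. Radially (horizontal, toward centre): N sinθ + μN cosθ = mv²/r. Vertically: N cosθ − μN sinθ = mg.
Dividing: v² = r g (sinθ + μcosθ)/(cosθ − μsinθ).
sinθ + μcosθ = 0.1857 + 0.583×0.9826 = 0.7585; cosθ − μsinθ = 0.9826 − 0.583×0.1857 = 0.8744.
v² = 92.8 × 10.0 × 0.7585/0.8744 = 805.1 m²/s², so v = 28.37 m/s.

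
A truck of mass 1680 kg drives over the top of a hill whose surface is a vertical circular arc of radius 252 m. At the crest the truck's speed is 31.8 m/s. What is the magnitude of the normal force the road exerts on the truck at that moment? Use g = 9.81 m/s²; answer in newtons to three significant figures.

9740 N

At the crest the centripetal acceleration points downward (toward the centre of the arc), so mg − N = mv²/r.
N = m(g − v²/r) = 1680 × (9.81 − (31.8)²/252) = 1680 × (9.81 − 4.013) = 1680 × 5.797 = 9739 N.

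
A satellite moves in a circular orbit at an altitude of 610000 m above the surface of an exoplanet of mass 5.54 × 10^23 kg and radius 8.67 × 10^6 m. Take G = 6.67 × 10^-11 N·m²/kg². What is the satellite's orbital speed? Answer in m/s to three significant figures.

2000 m/s

Orbital radius r = R + h = 8.67 × 10^6 + 610000 = 9.280 × 10^6 m.
Gravity supplies the centripetal force: G M m / r² = m v² / r, so v = √(GM/r).
v = √(6.67 × 10^-11 × 5.54 × 10^23 / 9.280 × 10^6) = √(3.982 × 10^6) = 1995 m/s.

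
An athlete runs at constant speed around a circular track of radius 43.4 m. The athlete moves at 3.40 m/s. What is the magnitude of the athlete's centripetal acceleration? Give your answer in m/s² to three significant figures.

a_c = v²/r = (3.400)²/43.4 = 11.56/43.4 = 0.2664 m/s².

0.266 m/s²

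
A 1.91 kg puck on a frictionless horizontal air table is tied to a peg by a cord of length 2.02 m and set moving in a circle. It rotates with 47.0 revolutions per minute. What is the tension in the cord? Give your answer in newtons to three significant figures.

93.5 N

ω = 47.0 rev/min × 2π/60 = 4.922 rad/s, so v = ωr = 4.922 × 2.02 = 9.942 m/s.
The tension is the only horizontal force, so it supplies the full centripetal force: T = m v²/r = 1.91 × (9.942)²/2.02 = 1.91 × 98.85/2.02 = 93.46 N.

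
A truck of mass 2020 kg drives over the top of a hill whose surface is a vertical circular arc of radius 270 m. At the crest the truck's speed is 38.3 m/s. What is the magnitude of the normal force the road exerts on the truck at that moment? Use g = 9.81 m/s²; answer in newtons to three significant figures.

8840 N

At the crest the centripetal acceleration points downward (toward the centre of the arc), so mg − N = mv²/r.
N = m(g − v²/r) = 2020 × (9.81 − (38.3)²/270) = 2020 × (9.81 − 5.433) = 2020 × 4.377 = 8842 N.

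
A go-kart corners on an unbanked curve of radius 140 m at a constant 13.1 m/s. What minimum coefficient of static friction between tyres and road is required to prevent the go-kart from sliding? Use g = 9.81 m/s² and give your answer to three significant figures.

Friction provides the centripetal force: μ_s m g = m v²/r, so μ_s = v²/(g r) = (13.10)²/(9.81 × 140) = 171.6/1373 = 0.1250.

0.125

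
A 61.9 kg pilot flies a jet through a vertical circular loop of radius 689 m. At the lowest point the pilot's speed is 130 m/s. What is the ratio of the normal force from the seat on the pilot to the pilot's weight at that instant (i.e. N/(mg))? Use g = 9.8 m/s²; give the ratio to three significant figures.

3.50

At the bottom, N − mg = mv²/r, so N = m(v²/r + g) and N/(mg) = v²/(rg) + 1 = (130)²/(689 × 9.8) + 1 = 2.503 + 1 = 3.503.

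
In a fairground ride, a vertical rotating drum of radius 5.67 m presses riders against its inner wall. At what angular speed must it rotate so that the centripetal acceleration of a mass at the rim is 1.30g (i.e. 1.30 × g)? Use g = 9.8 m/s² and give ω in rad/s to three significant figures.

Centripetal acceleration a_c = ω²r. Setting ω²r = 1.30g:
ω = √(1.30g / r) = √(1.30 × 9.8 / 5.67) = √2.247 = 1.499 rad/s.

1.50 rad/s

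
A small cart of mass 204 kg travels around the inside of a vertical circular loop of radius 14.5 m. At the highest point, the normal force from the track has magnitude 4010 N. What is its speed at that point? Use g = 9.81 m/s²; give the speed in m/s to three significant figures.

20.7 m/s

At the top, N + mg = mv²/r, so v = √(r(N/m + g)) = √(14.5 × (4010/204 + 9.81)) = √(14.5 × 29.47) = √427.3 = 20.67 m/s.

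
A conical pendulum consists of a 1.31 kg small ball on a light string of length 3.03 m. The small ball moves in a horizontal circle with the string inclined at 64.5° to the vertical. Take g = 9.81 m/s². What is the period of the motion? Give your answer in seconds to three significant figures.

2.29 s

r = L sinθ = 2.735 m. From T sinθ = mω²r and T cosθ = mg: tanθ = ω²r/g, so ω² = g tanθ / r = g/(L cosθ).
ω = √(g/(L cosθ)) = √(9.81/(3.03 × 0.4305)) = √7.520 = 2.742 rad/s.
Period = 2π/ω = 2.291 s.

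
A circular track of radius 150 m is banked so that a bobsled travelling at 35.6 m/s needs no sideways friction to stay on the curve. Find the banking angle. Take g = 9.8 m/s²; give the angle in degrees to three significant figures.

With no friction, the horizontal component of the normal force provides the centripetal force: N sinθ = mv²/r, while N cosθ = mg vertically.
Dividing: tanθ = v²/(r g) = (35.6)²/(150 × 9.8) = 1267/1470 = 0.8621.
θ = arctan(0.8621) = 40.77°.

40.8°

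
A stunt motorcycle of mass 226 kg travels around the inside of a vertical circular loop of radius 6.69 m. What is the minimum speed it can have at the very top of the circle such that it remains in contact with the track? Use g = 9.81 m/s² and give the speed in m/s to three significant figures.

8.10 m/s

At the top, both weight mg and N point toward the centre: N + mg = mv²/r.
At minimum speed N → 0, so mg = mv_min²/r ⇒ v_min = √(g r) = √(9.81 × 6.69) = 8.101 m/s.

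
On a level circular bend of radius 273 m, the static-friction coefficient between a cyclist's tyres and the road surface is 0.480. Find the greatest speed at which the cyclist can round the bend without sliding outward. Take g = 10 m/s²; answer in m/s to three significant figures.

Friction provides the centripetal force on a flat curve. At maximum speed it is at its limiting value: μ_s m g = m v²/r.
Mass cancels: v_max = √(μ_s g r) = √(0.480 × 10.0 × 273) = √1310 = 36.20 m/s.

36.2 m/s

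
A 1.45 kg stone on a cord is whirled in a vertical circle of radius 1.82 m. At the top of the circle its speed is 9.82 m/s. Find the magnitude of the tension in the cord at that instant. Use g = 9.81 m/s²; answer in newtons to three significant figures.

62.6 N

At the top, both T and the weight mg point inward (toward the centre), so T + mg = mv²/r.
T = m(v²/r − g) = 1.45 × ((9.82)²/1.82 − 9.81) = 1.45 × (52.98 − 9.81) = 1.45 × 43.17 = 62.60 N.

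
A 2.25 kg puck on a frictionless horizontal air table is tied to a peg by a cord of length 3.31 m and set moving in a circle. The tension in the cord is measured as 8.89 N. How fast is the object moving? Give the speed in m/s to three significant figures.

3.62 m/s

T = m v²/r ⇒ v = √(T r / m) = √(8.89 × 3.31 / 2.25) = √13.08 = 3.616 m/s.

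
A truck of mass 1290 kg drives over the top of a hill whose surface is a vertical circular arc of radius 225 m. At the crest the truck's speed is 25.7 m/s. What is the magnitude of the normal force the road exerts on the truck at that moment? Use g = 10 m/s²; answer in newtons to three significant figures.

At the crest the centripetal acceleration points downward (toward the centre of the arc), so mg − N = mv²/r.
N = m(g − v²/r) = 1290 × (10.0 − (25.7)²/225) = 1290 × (10.0 − 2.936) = 1290 × 7.064 = 9113 N.

9110 N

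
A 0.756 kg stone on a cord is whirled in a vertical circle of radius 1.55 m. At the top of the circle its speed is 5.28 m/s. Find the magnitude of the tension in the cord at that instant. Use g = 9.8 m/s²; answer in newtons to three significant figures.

At the top, both T and the weight mg point inward (toward the centre), so T + mg = mv²/r.
T = m(v²/r − g) = 0.756 × ((5.28)²/1.55 − 9.8) = 0.756 × (17.99 − 9.8) = 0.756 × 8.186 = 6.189 N.

6.19 N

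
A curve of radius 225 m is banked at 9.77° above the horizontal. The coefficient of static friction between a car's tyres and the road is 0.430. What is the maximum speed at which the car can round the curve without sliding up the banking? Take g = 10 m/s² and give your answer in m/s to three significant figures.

At the maximum speed, friction acts down the slope at its limiting value f = μN. Radially (horizontal, toward centre): N sinθ + μN cosθ = mv²/r. Vertically: N cosθ − μN sinθ = mg.
Dividing: v² = r g (sinθ + μcosθ)/(cosθ − μsinθ).
sinθ + μcosθ = 0.1697 + 0.430×0.9855 = 0.5935; cosθ − μsinθ = 0.9855 − 0.430×0.1697 = 0.9125.
v² = 225 × 10.0 × 0.5935/0.9125 = 1463 m²/s², so v = 38.25 m/s.

38.3 m/s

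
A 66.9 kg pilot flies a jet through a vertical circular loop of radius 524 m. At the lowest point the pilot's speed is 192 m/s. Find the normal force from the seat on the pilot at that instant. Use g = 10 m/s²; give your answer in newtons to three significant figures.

5380 N

At the lowest point, N points up (toward the centre) and the weight mg points down (away from the centre), so the net inward force is N − mg = mv²/r.
N = m(v²/r + g) = 66.9 × ((192)²/524 + 10.0) = 66.9 × (70.35 + 10.0) = 66.9 × 80.35 = 5375 N.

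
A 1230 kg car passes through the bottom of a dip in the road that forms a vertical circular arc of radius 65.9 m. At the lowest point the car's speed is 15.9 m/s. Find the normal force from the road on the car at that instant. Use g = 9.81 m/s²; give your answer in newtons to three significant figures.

16800 N

At the lowest point, N points up (toward the centre) and the weight mg points down (away from the centre), so the net inward force is N − mg = mv²/r.
N = m(v²/r + g) = 1230 × ((15.9)²/65.9 + 9.81) = 1230 × (3.836 + 9.81) = 1230 × 13.65 = 16780 N.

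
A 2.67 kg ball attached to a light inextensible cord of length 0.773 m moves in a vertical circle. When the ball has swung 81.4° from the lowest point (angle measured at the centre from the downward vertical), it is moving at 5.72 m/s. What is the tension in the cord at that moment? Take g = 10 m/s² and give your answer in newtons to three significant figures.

Take the radial direction toward the centre of the circle as positive. The component of the weight along the string toward the centre is −mg cos φ (φ measured from the bottom), so Newton's second law along the string gives T − mg cos φ = m v²/r.
cos 81.4° = 0.1495, so T = m(v²/r + g cos φ) = 2.67 × ((5.72)²/0.773 + 10.0 × 0.1495) = 2.67 × (42.33 + (1.495)) = 2.67 × 43.82 = 117.0 N.

117 N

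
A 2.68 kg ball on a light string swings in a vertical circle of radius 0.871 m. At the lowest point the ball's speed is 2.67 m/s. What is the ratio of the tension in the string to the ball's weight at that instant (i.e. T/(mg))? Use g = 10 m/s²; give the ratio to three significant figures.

1.82

At the bottom, T − mg = mv²/r, so T = m(v²/r + g) and T/(mg) = v²/(rg) + 1 = (2.67)²/(0.871 × 10.0) + 1 = 0.8185 + 1 = 1.818.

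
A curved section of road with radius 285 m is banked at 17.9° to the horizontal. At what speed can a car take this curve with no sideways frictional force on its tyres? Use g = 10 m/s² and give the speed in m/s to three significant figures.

On a frictionless banked curve, N sinθ = mv²/r and N cosθ = mg, so tanθ = v²/(rg).
v = √(r g tanθ) = √(285 × 10.0 × tan 17.9°) = √(285 × 10.0 × 0.3230) = √920.5 = 30.34 m/s.

30.3 m/s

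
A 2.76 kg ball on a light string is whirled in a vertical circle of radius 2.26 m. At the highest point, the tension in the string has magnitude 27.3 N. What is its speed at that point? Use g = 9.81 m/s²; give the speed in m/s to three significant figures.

6.67 m/s

At the top, T + mg = mv²/r, so v = √(r(T/m + g)) = √(2.26 × (27.3/2.76 + 9.81)) = √(2.26 × 19.70) = √44.52 = 6.673 m/s.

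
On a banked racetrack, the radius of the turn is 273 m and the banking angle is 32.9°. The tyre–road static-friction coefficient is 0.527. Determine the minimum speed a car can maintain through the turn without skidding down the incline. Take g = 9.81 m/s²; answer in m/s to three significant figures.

15.5 m/s

At the minimum speed, friction acts up the slope at its limiting value f = μN. Radially (horizontal, toward centre): N sinθ − μN cosθ = mv²/r. Vertically: N cosθ + μN sinθ = mg.
Dividing: v² = r g (sinθ − μcosθ)/(cosθ + μsinθ).
sinθ − μcosθ = 0.5432 − 0.527×0.8396 = 0.1007; cosθ + μsinθ = 0.8396 + 0.527×0.5432 = 1.126.
v² = 273 × 9.81 × 0.1007/1.126 = 239.5 m²/s², so v = 15.48 m/s.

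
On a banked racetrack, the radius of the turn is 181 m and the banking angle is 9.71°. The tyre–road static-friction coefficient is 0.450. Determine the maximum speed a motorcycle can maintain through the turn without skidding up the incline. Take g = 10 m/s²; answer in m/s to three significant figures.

34.9 m/s

At the maximum speed, friction acts down the slope at its limiting value f = μN. Radially (horizontal, toward centre): N sinθ + μN cosθ = mv²/r. Vertically: N cosθ − μN sinθ = mg.
Dividing: v² = r g (sinθ + μcosθ)/(cosθ − μsinθ).
sinθ + μcosθ = 0.1687 + 0.450×0.9857 = 0.6122; cosθ − μsinθ = 0.9857 − 0.450×0.1687 = 0.9098.
v² = 181 × 10.0 × 0.6122/0.9098 = 1218 m²/s², so v = 34.90 m/s.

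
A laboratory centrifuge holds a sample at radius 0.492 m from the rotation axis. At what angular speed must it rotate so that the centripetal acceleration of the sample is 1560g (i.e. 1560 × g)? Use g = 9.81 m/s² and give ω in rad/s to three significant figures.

Centripetal acceleration a_c = ω²r. Setting ω²r = 1560g:
ω = √(1560g / r) = √(1560 × 9.81 / 0.492) = √31100 = 176.4 rad/s.

176 rad/s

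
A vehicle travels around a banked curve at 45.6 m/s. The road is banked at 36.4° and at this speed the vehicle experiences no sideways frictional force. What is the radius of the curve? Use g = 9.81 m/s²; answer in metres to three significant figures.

288 m

Frictionless banking: tanθ = v²/(rg), so r = v²/(g tanθ).
r = (45.6)²/(9.81 × tan 36.4°) = 2079/(9.81 × 0.7373) = 2079/7.233 = 287.5 m.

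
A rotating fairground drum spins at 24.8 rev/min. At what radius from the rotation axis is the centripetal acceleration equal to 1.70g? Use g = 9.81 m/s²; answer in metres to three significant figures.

ω = 24.8 rev/min × 2π/60 = 2.597 rad/s.
a_c = ω²r = 1.70g ⇒ r = 1.70 × 9.81 / (2.597)² = 16.68/6.745 = 2.473 m.

2.47 m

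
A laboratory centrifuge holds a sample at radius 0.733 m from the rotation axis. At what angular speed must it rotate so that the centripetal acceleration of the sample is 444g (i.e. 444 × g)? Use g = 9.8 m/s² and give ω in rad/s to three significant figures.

Centripetal acceleration a_c = ω²r. Setting ω²r = 444g:
ω = √(444g / r) = √(444 × 9.8 / 0.733) = √5936 = 77.05 rad/s.

77.0 rad/s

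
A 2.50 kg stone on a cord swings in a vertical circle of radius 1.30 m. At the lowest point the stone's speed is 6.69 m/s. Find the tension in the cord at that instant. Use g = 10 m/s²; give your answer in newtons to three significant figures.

At the lowest point, T points up (toward the centre) and the weight mg points down (away from the centre), so the net inward force is T − mg = mv²/r.
T = m(v²/r + g) = 2.50 × ((6.69)²/1.30 + 10.0) = 2.50 × (34.43 + 10.0) = 2.50 × 44.43 = 111.1 N.

111 N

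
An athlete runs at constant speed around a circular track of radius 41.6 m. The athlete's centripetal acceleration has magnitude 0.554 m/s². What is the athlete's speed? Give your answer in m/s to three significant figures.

4.80 m/s

a_c = v²/r ⇒ v = √(a_c · r) = √(0.554 × 41.6) = √23.05 = 4.801 m/s.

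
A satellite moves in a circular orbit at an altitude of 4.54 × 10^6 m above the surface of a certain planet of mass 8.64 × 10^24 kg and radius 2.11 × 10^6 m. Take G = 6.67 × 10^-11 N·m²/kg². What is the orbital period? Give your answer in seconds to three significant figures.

4490 s

r = R + h = 2.11 × 10^6 + 4.54 × 10^6 = 6.650 × 10^6 m. Gravity provides the centripetal force: G M m / r² = m v² / r ⇒ v = √(GM/r) = 9309 m/s.
T = 2πr/v = 2π × 6.650 × 10^6 / 9309 = 4488 s.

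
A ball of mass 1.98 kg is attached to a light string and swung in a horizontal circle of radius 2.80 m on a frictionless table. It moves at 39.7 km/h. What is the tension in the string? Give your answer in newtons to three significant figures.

86.0 N

v = 39.7 km/h = 39.7/3.6 = 11.03 m/s.
The tension is the only horizontal force, so it supplies the full centripetal force: T = m v²/r = 1.98 × (11.03)²/2.80 = 1.98 × 121.6/2.80 = 86.00 N.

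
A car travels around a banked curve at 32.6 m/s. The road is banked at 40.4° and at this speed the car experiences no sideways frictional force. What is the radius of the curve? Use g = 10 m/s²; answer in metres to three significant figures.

Frictionless banking: tanθ = v²/(rg), so r = v²/(g tanθ).
r = (32.6)²/(10.0 × tan 40.4°) = 1063/(10.0 × 0.8511) = 1063/8.511 = 124.9 m.

125 m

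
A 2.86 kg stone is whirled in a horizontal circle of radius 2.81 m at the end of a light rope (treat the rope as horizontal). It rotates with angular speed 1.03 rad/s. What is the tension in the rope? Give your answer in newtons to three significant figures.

8.53 N

v = ωr = 1.03 × 2.81 = 2.894 m/s.
The tension is the only horizontal force, so it supplies the full centripetal force: T = m v²/r = 2.86 × (2.894)²/2.81 = 2.86 × 8.377/2.81 = 8.526 N.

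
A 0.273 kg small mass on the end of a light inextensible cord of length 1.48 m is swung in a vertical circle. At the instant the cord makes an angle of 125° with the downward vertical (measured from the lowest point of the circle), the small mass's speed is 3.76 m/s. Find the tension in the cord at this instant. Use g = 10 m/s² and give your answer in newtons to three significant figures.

1.04 N

Take the radial direction toward the centre of the circle as positive. The component of the weight along the string toward the centre is −mg cos φ (φ measured from the bottom), so Newton's second law along the string gives T − mg cos φ = m v²/r.
cos 125° = -0.5736, so T = m(v²/r + g cos φ) = 0.273 × ((3.76)²/1.48 + 10.0 × -0.5736) = 0.273 × (9.552 + (-5.736)) = 0.273 × 3.817 = 1.042 N.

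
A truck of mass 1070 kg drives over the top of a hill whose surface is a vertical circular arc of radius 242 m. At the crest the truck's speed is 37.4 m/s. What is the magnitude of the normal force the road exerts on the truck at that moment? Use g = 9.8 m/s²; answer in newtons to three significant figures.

4300 N

At the crest the centripetal acceleration points downward (toward the centre of the arc), so mg − N = mv²/r.
N = m(g − v²/r) = 1070 × (9.8 − (37.4)²/242) = 1070 × (9.8 − 5.780) = 1070 × 4.020 = 4301 N.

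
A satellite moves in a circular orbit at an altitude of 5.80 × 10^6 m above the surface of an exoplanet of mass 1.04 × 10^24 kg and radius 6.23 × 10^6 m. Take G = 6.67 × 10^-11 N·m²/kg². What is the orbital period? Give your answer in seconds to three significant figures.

31500 s

r = R + h = 6.23 × 10^6 + 5.80 × 10^6 = 1.203 × 10^7 m. Gravity provides the centripetal force: G M m / r² = m v² / r ⇒ v = √(GM/r) = 2401 m/s.
T = 2πr/v = 2π × 1.203 × 10^7 / 2401 = 31480 s.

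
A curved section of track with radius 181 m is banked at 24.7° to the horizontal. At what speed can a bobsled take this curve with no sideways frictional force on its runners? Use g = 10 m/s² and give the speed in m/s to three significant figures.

On a frictionless banked curve, N sinθ = mv²/r and N cosθ = mg, so tanθ = v²/(rg).
v = √(r g tanθ) = √(181 × 10.0 × tan 24.7°) = √(181 × 10.0 × 0.4599) = √832.5 = 28.85 m/s.

28.9 m/s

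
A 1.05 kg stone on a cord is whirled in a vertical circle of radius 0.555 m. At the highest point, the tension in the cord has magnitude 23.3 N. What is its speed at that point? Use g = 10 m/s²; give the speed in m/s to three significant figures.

At the top, T + mg = mv²/r, so v = √(r(T/m + g)) = √(0.555 × (23.3/1.05 + 10.0)) = √(0.555 × 32.19) = √17.87 = 4.227 m/s.

4.23 m/s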